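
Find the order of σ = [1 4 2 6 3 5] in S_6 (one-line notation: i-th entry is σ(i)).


Cycle decomposition: (2 4 6 5 3)
Cycle lengths: 5
Order = lcm(5) = 5

ord(σ) = 5


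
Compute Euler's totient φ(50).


Factor n: 50 = 2 × 5^2
φ(n) = n · ∏(1 - 1/p) over distinct primes p | n
φ(50) = 50 · (1 - 1/2) · (1 - 1/5) = 20

φ(50) = 20


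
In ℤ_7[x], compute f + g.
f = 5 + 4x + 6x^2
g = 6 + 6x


Add coefficients mod 7:
x^0: 5 + 6 = 4 (mod 7)
x^1: 4 + 6 = 3 (mod 7)
x^2: 6 + 0 = 6 (mod 7)
Result: 4 + 3x + 6x^2

f + g = 4 + 3x + 6x^2


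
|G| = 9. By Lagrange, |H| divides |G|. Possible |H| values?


Lagrange's theorem: |H| divides |G|
|G| = 9
Divisors of 9: 1, 3, 9

Possible subgroup orders: {1, 3, 9}


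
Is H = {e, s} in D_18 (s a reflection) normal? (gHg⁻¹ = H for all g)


H = {e, s} in D_18 (s a reflection)
r·s·r⁻¹ = sr⁻² ≠ s for n ≥ 3, so {e, s} is not closed under conjugation

No, not a normal subgroup


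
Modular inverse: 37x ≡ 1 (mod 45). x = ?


Use the extended Euclidean algorithm to write 1 = 37·s + 45·t; then s mod 45 is the inverse.
Euclidean algorithm:
  37 = 0·45 + 37
  45 = 1·37 + 8
  37 = 4·8 + 5
  8 = 1·5 + 3
  5 = 1·3 + 2
  3 = 1·2 + 1
  2 = 2·1 + 0
gcd(37,45) = 1
Back-substitution gives: 37·(-17) + 45·(14) = 1
So 37⁻¹ ≡ -17 ≡ 28 (mod 45)
Check: 37 × 28 = 1036 ≡ 1 (mod 45) ✓

37⁻¹ ≡ 28 (mod 45)


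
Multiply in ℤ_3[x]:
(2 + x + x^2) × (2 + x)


Expand and collect like terms; reduce coefficients mod 3:
x^0: 2·2 = 4 ≡ 1 (mod 3)
x^1: 2·1 + 1·2 = 4 ≡ 1 (mod 3)
x^2: 1·1 + 1·2 = 3 ≡ 0 (mod 3)
x^3: 1·1 = 1 ≡ 1 (mod 3)
Result: 1 + x + x^3

f · g = 1 + x + x^3


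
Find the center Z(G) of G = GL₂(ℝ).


Z(G) = {g ∈ G | gx = xg for all x ∈ G}
Only scalar multiples of the identity commute with all invertible matrices

Z(GL₂(ℝ)) = {aI : a ∈ ℝ, a ≠ 0}


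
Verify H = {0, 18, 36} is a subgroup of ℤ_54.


Subgroup test for H = {0, 18, 36} in (ℤ_54, +):
(1) 0 ∈ H? Yes
(2) Closure: for all a,b ∈ H, (a+b) mod 54 ∈ H? Yes
(3) Inverses: for all a ∈ H, -a mod 54 ∈ H? Yes

Yes, H is a subgroup of ℤ_54


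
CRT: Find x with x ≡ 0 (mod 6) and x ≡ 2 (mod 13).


m₁ = 6, m₂ = 13, gcd = 1, so CRT applies. M = m₁·m₂ = 78
Let M₁ = M/m₁ = 13, M₂ = M/m₂ = 6
Find y₁ ≡ M₁⁻¹ (mod m₁): 13⁻¹ ≡ 1 (mod 6)
Find y₂ ≡ M₂⁻¹ (mod m₂): 6⁻¹ ≡ 11 (mod 13)
x = a₁·M₁·y₁ + a₂·M₂·y₂ = 0·13·1 + 2·6·11 = 132
Reduce mod 78: x ≡ 54
Check: 54 mod 6 = 0 ✓, 54 mod 13 = 2 ✓

x ≡ 54 (mod 78)


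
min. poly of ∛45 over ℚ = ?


∛45 satisfies x³ - 45 = 0, irreducible over ℚ (no rational root; 45 is not a perfect cube)

Minimal polynomial: x³ - 45


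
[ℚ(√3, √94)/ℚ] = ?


[ℚ(√3,√94):ℚ] = [ℚ(√3,√94):ℚ(√3)]·[ℚ(√3):ℚ] = 2·2 = 4

[ℚ(√3, √94)/ℚ] = 4


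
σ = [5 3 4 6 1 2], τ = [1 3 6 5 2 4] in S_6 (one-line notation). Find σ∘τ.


σ∘τ: apply τ first, then σ
1 →τ 1 →σ 5
2 →τ 3 →σ 4
3 →τ 6 →σ 2
4 →τ 5 →σ 1
5 →τ 2 →σ 3
6 →τ 4 →σ 6

σ∘τ = [5 4 2 1 3 6]


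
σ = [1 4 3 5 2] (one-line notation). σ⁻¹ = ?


To find σ⁻¹, swap domain and range:
σ(1) = 1 → σ⁻¹(1) = 1
σ(2) = 4 → σ⁻¹(4) = 2
σ(3) = 3 → σ⁻¹(3) = 3
σ(4) = 5 → σ⁻¹(5) = 4
σ(5) = 2 → σ⁻¹(2) = 5

σ⁻¹ = [1 5 3 2 4]


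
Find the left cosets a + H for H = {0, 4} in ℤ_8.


H = {0, 4}, |H| = 2
Number of cosets = |G|/|H| = 8/2 = 4
0 + H = {0, 4}
1 + H = {1, 5}
2 + H = {2, 6}
3 + H = {3, 7}

Cosets: 0+H={0,4}; 1+H={1,5}; 2+H={2,6}; 3+H={3,7}


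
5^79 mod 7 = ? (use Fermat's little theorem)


Fermat's little theorem: if p is prime and gcd(a,p)=1, then a^(p-1) ≡ 1 (mod p)
p = 7 is prime, gcd(5,7) = 1
Reduce exponent: 79 mod 6 = 1
So 5^79 ≡ 5^1 (mod 7)
5^1 mod 7 = 5

5^79 ≡ 5 (mod 7)


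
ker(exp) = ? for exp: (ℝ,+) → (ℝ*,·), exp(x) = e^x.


Kernel = preimage of identity
ker(exp) = {x ∈ ℝ | e^x = 1} = {0}

ker(exp) = {0}


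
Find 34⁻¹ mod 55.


Use the extended Euclidean algorithm to write 1 = 34·s + 55·t; then s mod 55 is the inverse.
Euclidean algorithm:
  34 = 0·55 + 34
  55 = 1·34 + 21
  34 = 1·21 + 13
  21 = 1·13 + 8
  13 = 1·8 + 5
  8 = 1·5 + 3
  5 = 1·3 + 2
  3 = 1·2 + 1
  2 = 2·1 + 0
gcd(34,55) = 1
Back-substitution gives: 34·(-21) + 55·(13) = 1
So 34⁻¹ ≡ -21 ≡ 34 (mod 55)
Check: 34 × 34 = 1156 ≡ 1 (mod 55) ✓

34⁻¹ ≡ 34 (mod 55)


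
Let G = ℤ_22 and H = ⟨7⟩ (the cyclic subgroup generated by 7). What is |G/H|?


|⟨7⟩| = n / gcd(7, 22) = 22 / 1 = 22
H is normal (ℤ_22 is abelian).
|G/H| = |G| / |H| = 22 / 22 = 1

|G/H| = 1


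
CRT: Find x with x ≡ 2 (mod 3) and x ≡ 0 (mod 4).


m₁ = 3, m₂ = 4, gcd = 1, so CRT applies. M = m₁·m₂ = 12
Let M₁ = M/m₁ = 4, M₂ = M/m₂ = 3
Find y₁ ≡ M₁⁻¹ (mod m₁): 4⁻¹ ≡ 1 (mod 3)
Find y₂ ≡ M₂⁻¹ (mod m₂): 3⁻¹ ≡ 3 (mod 4)
x = a₁·M₁·y₁ + a₂·M₂·y₂ = 2·4·1 + 0·3·3 = 8
Reduce mod 12: x ≡ 8
Check: 8 mod 3 = 2 ✓, 8 mod 4 = 0 ✓

x ≡ 8 (mod 12)


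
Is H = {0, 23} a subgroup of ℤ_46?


Subgroup test for H = {0, 23} in (ℤ_46, +):
(1) 0 ∈ H? Yes
(2) Closure: for all a,b ∈ H, (a+b) mod 46 ∈ H? Yes
(3) Inverses: for all a ∈ H, -a mod 46 ∈ H? Yes

Yes, H is a subgroup of ℤ_46


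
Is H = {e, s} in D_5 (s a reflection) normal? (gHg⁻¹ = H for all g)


H = {e, s} in D_5 (s a reflection)
r·s·r⁻¹ = sr⁻² ≠ s for n ≥ 3, so {e, s} is not closed under conjugation

No, not a normal subgroup


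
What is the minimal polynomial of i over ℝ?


i satisfies x² + 1 = 0, irreducible over ℝ

Minimal polynomial: x² + 1


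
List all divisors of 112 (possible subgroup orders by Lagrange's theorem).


Lagrange's theorem: |H| divides |G|
|G| = 112
Divisors of 112: 1, 2, 4, 7, 8, 14, 16, 28, 56, 112

Possible subgroup orders: {1, 2, 4, 7, 8, 14, 16, 28, 56, 112}


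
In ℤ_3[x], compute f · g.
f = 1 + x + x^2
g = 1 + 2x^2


Expand and collect like terms; reduce coefficients mod 3:
x^0: 1·1 = 1 ≡ 1 (mod 3)
x^1: 1·0 + 1·1 = 1 ≡ 1 (mod 3)
x^2: 1·2 + 1·0 + 1·1 = 3 ≡ 0 (mod 3)
x^3: 1·2 + 1·0 = 2 ≡ 2 (mod 3)
x^4: 1·2 = 2 ≡ 2 (mod 3)
Result: 1 + x + 2x^3 + 2x^4

f · g = 1 + x + 2x^3 + 2x^4


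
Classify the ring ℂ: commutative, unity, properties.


ℂ is a field: commutative, has unity, every nonzero element is a unit (hence an integral domain)
Commutative: Yes
Integral domain: Yes
Has unity: Yes

ℂ: Commutative=Yes, Unity=Yes


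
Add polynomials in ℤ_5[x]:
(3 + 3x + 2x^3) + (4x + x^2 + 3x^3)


Add coefficients mod 5:
x^0: 3 + 0 = 3 (mod 5)
x^1: 3 + 4 = 2 (mod 5)
x^2: 0 + 1 = 1 (mod 5)
x^3: 2 + 3 = 0 (mod 5)
Result: 3 + 2x + x^2

f + g = 3 + 2x + x^2


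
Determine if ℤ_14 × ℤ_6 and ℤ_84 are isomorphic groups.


Comparing ℤ_14 × ℤ_6 and ℤ_84:
gcd(14,6) = 2 ≠ 1. Max element order in ℤ_14×ℤ_6 is lcm(14,6) = 42 < 84, so it has no element of order 84

No, ℤ_14 × ℤ_6 ≇ ℤ_84


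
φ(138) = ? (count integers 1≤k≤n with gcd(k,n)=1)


Factor n: 138 = 2 × 3 × 23
φ(n) = n · ∏(1 - 1/p) over distinct primes p | n
φ(138) = 138 · (1 - 1/2) · (1 - 1/3) · (1 - 1/23) = 44

φ(138) = 44


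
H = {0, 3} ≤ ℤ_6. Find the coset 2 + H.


2 + H = {2 + h (mod 6) : h ∈ H}
2+0=2, 2+3=5

2 + H = {2, 5}


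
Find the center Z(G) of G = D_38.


Z(G) = {g ∈ G | gx = xg for all x ∈ G}
For even n, Z(D_n) = {e, r^(n/2)}: the 180° rotation r^19 commutes with every reflection and rotation

Z(D_38) = {e, r^19}


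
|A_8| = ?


|A_n| = n!/2 (even permutations)
|A_8| = 8!/2 = 40320/2 = 20160

|A_8| = 20160


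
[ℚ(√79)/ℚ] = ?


√79 has minimal polynomial x² - 79 (irreducible over ℚ since 79 is squarefree)

[ℚ(√79)/ℚ] = 2


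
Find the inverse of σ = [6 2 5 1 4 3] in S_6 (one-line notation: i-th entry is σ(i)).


To find σ⁻¹, swap domain and range:
σ(1) = 6 → σ⁻¹(6) = 1
σ(2) = 2 → σ⁻¹(2) = 2
σ(3) = 5 → σ⁻¹(5) = 3
σ(4) = 1 → σ⁻¹(1) = 4
σ(5) = 4 → σ⁻¹(4) = 5
σ(6) = 3 → σ⁻¹(3) = 6

σ⁻¹ = [4 2 6 5 3 1]


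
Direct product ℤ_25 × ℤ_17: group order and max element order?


|ℤ_25 × ℤ_17| = 25 × 17 = 425
Max element order = lcm(25,17) = 425
Cyclic? Yes (gcd=1)

|ℤ_25×ℤ_17| = 425, max element order = 425


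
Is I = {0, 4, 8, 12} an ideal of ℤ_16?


Check ideal conditions for I = {0, 4, 8, 12} in ℤ_16:
(1) I is an additive subgroup? Yes
(2) For r ∈ ℤ_16 and a ∈ I: r·a ∈ I? Yes

Yes, I is an ideal of ℤ_16


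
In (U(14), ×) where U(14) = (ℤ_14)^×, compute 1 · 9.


Operation: multiplication mod 14
1 · 9 = (a × b) mod 14 with a = 1, b = 9

1 · 9 = 9


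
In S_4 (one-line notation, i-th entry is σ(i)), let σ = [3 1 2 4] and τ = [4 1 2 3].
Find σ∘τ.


σ∘τ: apply τ first, then σ
1 →τ 4 →σ 4
2 →τ 1 →σ 3
3 →τ 2 →σ 1
4 →τ 3 →σ 2

σ∘τ = [4 3 1 2]


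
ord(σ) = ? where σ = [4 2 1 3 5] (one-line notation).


Cycle decomposition: (1 4 3)
Cycle lengths: 3
Order = lcm(3) = 3

ord(σ) = 3


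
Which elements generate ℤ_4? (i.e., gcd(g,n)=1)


g generates ℤ_n iff gcd(g,n) = 1
Checking each g ∈ {1,...,3}:
gcd(1,4) = 1
gcd(2,4) = 2
gcd(3,4) = 1
Generators: {1, 3}
Number of generators = φ(4) = 2

Generators of ℤ_4 = {1, 3}


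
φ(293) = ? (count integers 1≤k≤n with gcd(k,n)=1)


Factor n: 293 = 293
φ(n) = n · ∏(1 - 1/p) over distinct primes p | n
φ(293) = 293 · (1 - 1/293) = 292

φ(293) = 292


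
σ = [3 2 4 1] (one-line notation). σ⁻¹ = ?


To find σ⁻¹, swap domain and range:
σ(1) = 3 → σ⁻¹(3) = 1
σ(2) = 2 → σ⁻¹(2) = 2
σ(3) = 4 → σ⁻¹(4) = 3
σ(4) = 1 → σ⁻¹(1) = 4

σ⁻¹ = [4 2 1 3]


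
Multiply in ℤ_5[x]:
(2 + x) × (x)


Expand and collect like terms; reduce coefficients mod 5:
x^0: 2·0 = 0 ≡ 0 (mod 5)
x^1: 2·1 + 1·0 = 2 ≡ 2 (mod 5)
x^2: 1·1 = 1 ≡ 1 (mod 5)
Result: 2x + x^2

f · g = 2x + x^2


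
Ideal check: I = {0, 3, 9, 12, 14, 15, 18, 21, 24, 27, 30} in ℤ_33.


Check ideal conditions for I = {0, 3, 9, 12, 14, 15, 18, 21, 24, 27, 30} in ℤ_33:
(1) I is an additive subgroup? No
(2) For r ∈ ℤ_33 and a ∈ I: r·a ∈ I? No  [counterexample: r=2, a=3, r·a mod 33 = 6 ∉ I]

No, I is not an ideal of ℤ_33


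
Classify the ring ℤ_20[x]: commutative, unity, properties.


ℤ_20 has zero divisors (2·10 ≡ 0), and these lift to constant zero divisors in ℤ_20[x]; so not an integral domain
Commutative: Yes
Integral domain: No
Has unity: Yes

ℤ_20[x]: Commutative=Yes, Unity=Yes


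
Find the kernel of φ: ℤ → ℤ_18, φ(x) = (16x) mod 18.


Kernel = preimage of identity
ker(φ) = {x ∈ ℤ : 16x ≡ 0 (mod 18)}. gcd(16,18) = 2, so 16x ≡ 0 (mod 18) ⟺ x ≡ 0 (mod 18/2 = 9). Hence ker(φ) = 9ℤ

ker(φ) = 9ℤ


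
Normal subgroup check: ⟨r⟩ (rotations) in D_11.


H = ⟨r⟩ (rotations) in D_11
The rotation subgroup ⟨r⟩ has index 2 in D_11, so it is normal

Yes, normal subgroup


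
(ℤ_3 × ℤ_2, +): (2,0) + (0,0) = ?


Operation: componentwise addition mod (3, 2)
(2,0) + (0,0) = ((a₁+b₁) mod 3, (a₂+b₂) mod 2) with a = (2,0), b = (0,0)

(2,0) + (0,0) = (2,0)


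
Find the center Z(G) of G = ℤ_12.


Z(G) = {g ∈ G | gx = xg for all x ∈ G}
ℤ_12 is abelian, so Z(G) = G

Z(ℤ_12) = ℤ_12


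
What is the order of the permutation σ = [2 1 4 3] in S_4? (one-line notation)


Cycle decomposition: (1 2) (3 4)
Cycle lengths: 2, 2
Order = lcm(2, 2) = 2

ord(σ) = 2


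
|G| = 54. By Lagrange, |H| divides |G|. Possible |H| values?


Lagrange's theorem: |H| divides |G|
|G| = 54
Divisors of 54: 1, 2, 3, 6, 9, 18, 27, 54

Possible subgroup orders: {1, 2, 3, 6, 9, 18, 27, 54}


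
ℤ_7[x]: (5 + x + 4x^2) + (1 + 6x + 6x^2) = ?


Add coefficients mod 7:
x^0: 5 + 1 = 6 (mod 7)
x^1: 1 + 6 = 0 (mod 7)
x^2: 4 + 6 = 3 (mod 7)
Result: 6 + 3x^2

f + g = 6 + 3x^2


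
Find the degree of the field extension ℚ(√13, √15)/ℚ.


[ℚ(√13,√15):ℚ] = [ℚ(√13,√15):ℚ(√13)]·[ℚ(√13):ℚ] = 2·2 = 4

[ℚ(√13, √15)/ℚ] = 4


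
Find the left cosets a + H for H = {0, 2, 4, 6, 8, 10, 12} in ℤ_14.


H = {0, 2, 4, 6, 8, 10, 12}, |H| = 7
Number of cosets = |G|/|H| = 14/7 = 2
0 + H = {0, 2, 4, 6, 8, 10, 12}
1 + H = {1, 3, 5, 7, 9, 11, 13}

Cosets: 0+H={0,2,4,6,8,10,12}; 1+H={1,3,5,7,9,11,13}


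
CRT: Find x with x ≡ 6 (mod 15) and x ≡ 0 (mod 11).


m₁ = 15, m₂ = 11, gcd = 1, so CRT applies. M = m₁·m₂ = 165
Let M₁ = M/m₁ = 11, M₂ = M/m₂ = 15
Find y₁ ≡ M₁⁻¹ (mod m₁): 11⁻¹ ≡ 11 (mod 15)
Find y₂ ≡ M₂⁻¹ (mod m₂): 15⁻¹ ≡ 3 (mod 11)
x = a₁·M₁·y₁ + a₂·M₂·y₂ = 6·11·11 + 0·15·3 = 726
Reduce mod 165: x ≡ 66
Check: 66 mod 15 = 6 ✓, 66 mod 11 = 0 ✓

x ≡ 66 (mod 165)


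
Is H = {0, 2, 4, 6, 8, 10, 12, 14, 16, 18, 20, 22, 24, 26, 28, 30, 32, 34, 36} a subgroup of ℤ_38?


Subgroup test for H = {0, 2, 4, 6, 8, 10, 12, 14, 16, 18, 20, 22, 24, 26, 28, 30, 32, 34, 36} in (ℤ_38, +):
(1) 0 ∈ H? Yes
(2) Closure: for all a,b ∈ H, (a+b) mod 38 ∈ H? Yes
(3) Inverses: for all a ∈ H, -a mod 38 ∈ H? Yes

Yes, H is a subgroup of ℤ_38


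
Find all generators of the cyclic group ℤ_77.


g generates ℤ_n iff gcd(g,n) = 1
Prime factors of 77: 7, 11
Generators are g ∈ {1,...,76} not divisible by any of these primes.
Generators: {1, 2, 3, 4, 5, 6, 8, 9, 10, 12, 13, 15, 16, 17, 18, 19, 20, 23, 24, 25, 26, 27, 29, 30, 31, 32, 34, 36, 37, 38, 39, 40, 41, 43, 45, 46, 47, 48, 50, 51, 52, 53, 54, 57, 58, 59, 60, 61, 62, 64, 65, 67, 68, 69, 71, 72, 73, 74, 75, 76}
Number of generators = φ(77) = 60

Generators of ℤ_77 = {1, 2, 3, 4, 5, 6, 8, 9, 10, 12, 13, 15, 16, 17, 18, 19, 20, 23, 24, 25, 26, 27, 29, 30, 31, 32, 34, 36, 37, 38, 39, 40, 41, 43, 45, 46, 47, 48, 50, 51, 52, 53, 54, 57, 58, 59, 60, 61, 62, 64, 65, 67, 68, 69, 71, 72, 73, 74, 75, 76}


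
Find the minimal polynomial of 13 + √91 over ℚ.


Let α = 13 + √91. Then α - 13 = √91, so (α - 13)² = 91, giving α² - 26α + 78 = 0. Degree 2 and α ∉ ℚ, so this is the minimal polynomial.

Minimal polynomial: x² - 26x + 78


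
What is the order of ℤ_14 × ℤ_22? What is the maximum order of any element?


|ℤ_14 × ℤ_22| = 14 × 22 = 308
Max element order = lcm(14,22) = 154
Cyclic? No (gcd=2)

|ℤ_14×ℤ_22| = 308, max element order = 154


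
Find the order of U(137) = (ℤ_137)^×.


U(n) is the group of units mod n; |U(n)| = φ(n)
|U(137)| = φ(137) = 136

|U(137) = (ℤ_137)^×| = 136


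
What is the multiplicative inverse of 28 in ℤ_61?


Use the extended Euclidean algorithm to write 1 = 28·s + 61·t; then s mod 61 is the inverse.
Euclidean algorithm:
  28 = 0·61 + 28
  61 = 2·28 + 5
  28 = 5·5 + 3
  5 = 1·3 + 2
  3 = 1·2 + 1
  2 = 2·1 + 0
gcd(28,61) = 1
Back-substitution gives: 28·(24) + 61·(-11) = 1
So 28⁻¹ ≡ 24 ≡ 24 (mod 61)
Check: 28 × 24 = 672 ≡ 1 (mod 61) ✓

28⁻¹ ≡ 24 (mod 61)


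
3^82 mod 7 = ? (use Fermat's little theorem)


Fermat's little theorem: if p is prime and gcd(a,p)=1, then a^(p-1) ≡ 1 (mod p)
p = 7 is prime, gcd(3,7) = 1
Reduce exponent: 82 mod 6 = 4
So 3^82 ≡ 3^4 (mod 7)
3^4 mod 7 = 4

3^82 ≡ 4 (mod 7)


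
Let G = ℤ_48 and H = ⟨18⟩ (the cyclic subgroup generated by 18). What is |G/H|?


|⟨18⟩| = n / gcd(18, 48) = 48 / 6 = 8
H is normal (ℤ_48 is abelian).
|G/H| = |G| / |H| = 48 / 8 = 6

|G/H| = 6


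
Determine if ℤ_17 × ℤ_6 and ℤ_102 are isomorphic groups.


Comparing ℤ_17 × ℤ_6 and ℤ_102:
gcd(17,6) = 1, so ℤ_17 × ℤ_6 ≅ ℤ_102 (CRT)

Yes, ℤ_17 × ℤ_6 ≅ ℤ_102


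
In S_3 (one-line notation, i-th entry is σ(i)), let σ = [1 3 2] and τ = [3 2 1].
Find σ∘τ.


σ∘τ: apply τ first, then σ
1 →τ 3 →σ 2
2 →τ 2 →σ 3
3 →τ 1 →σ 1

σ∘τ = [2 3 1]


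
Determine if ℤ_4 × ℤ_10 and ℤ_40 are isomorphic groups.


Comparing ℤ_4 × ℤ_10 and ℤ_40:
gcd(4,10) = 2 ≠ 1. Max element order in ℤ_4×ℤ_10 is lcm(4,10) = 20 < 40, so it has no element of order 40

No, ℤ_4 × ℤ_10 ≇ ℤ_40


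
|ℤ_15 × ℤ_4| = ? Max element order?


|ℤ_15 × ℤ_4| = 15 × 4 = 60
Max element order = lcm(15,4) = 60
Cyclic? Yes (gcd=1)

|ℤ_15×ℤ_4| = 60, max element order = 60


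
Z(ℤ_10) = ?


Z(G) = {g ∈ G | gx = xg for all x ∈ G}
ℤ_10 is abelian, so Z(G) = G

Z(ℤ_10) = ℤ_10


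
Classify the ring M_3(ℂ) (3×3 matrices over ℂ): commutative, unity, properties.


Matrix multiplication is non-commutative for n ≥ 2; the identity matrix I is the unity; singular matrices give zero divisors, so not an integral domain
Commutative: No
Integral domain: No
Has unity: Yes

M_3(ℂ) (3×3 matrices over ℂ): Commutative=No, Unity=Yes


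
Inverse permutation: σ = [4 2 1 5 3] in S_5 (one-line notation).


To find σ⁻¹, swap domain and range:
σ(1) = 4 → σ⁻¹(4) = 1
σ(2) = 2 → σ⁻¹(2) = 2
σ(3) = 1 → σ⁻¹(1) = 3
σ(4) = 5 → σ⁻¹(5) = 4
σ(5) = 3 → σ⁻¹(3) = 5

σ⁻¹ = [3 2 5 1 4]


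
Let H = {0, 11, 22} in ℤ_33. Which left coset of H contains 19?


19 + H = {19 + h (mod 33) : h ∈ H}
19+0=19, 19+11=30, 19+22=8
19 + H = {8, 19, 30} = 8 + H

19 + H = {8, 19, 30}


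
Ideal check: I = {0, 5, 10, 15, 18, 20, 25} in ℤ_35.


Check ideal conditions for I = {0, 5, 10, 15, 18, 20, 25} in ℤ_35:
(1) I is an additive subgroup? No
(2) For r ∈ ℤ_35 and a ∈ I: r·a ∈ I? No  [counterexample: r=2, a=15, r·a mod 35 = 30 ∉ I]

No, I is not an ideal of ℤ_35


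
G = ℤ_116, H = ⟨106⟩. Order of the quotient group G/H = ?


|⟨106⟩| = n / gcd(106, 116) = 116 / 2 = 58
H is normal (ℤ_116 is abelian).
|G/H| = |G| / |H| = 116 / 58 = 2

|G/H| = 2


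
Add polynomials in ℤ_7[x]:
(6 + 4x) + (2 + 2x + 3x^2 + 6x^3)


Add coefficients mod 7:
x^0: 6 + 2 = 1 (mod 7)
x^1: 4 + 2 = 6 (mod 7)
x^2: 0 + 3 = 3 (mod 7)
x^3: 0 + 6 = 6 (mod 7)
Result: 1 + 6x + 3x^2 + 6x^3

f + g = 1 + 6x + 3x^2 + 6x^3


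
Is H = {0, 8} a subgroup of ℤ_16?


Subgroup test for H = {0, 8} in (ℤ_16, +):
(1) 0 ∈ H? Yes
(2) Closure: for all a,b ∈ H, (a+b) mod 16 ∈ H? Yes
(3) Inverses: for all a ∈ H, -a mod 16 ∈ H? Yes

Yes, H is a subgroup of ℤ_16


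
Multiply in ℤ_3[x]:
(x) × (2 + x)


Expand and collect like terms; reduce coefficients mod 3:
x^0: 0·2 = 0 ≡ 0 (mod 3)
x^1: 0·1 + 1·2 = 2 ≡ 2 (mod 3)
x^2: 1·1 = 1 ≡ 1 (mod 3)
Result: 2x + x^2

f · g = 2x + x^2


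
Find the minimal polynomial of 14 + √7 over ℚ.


Let α = 14 + √7. Then α - 14 = √7, so (α - 14)² = 7, giving α² - 28α + 189 = 0. Degree 2 and α ∉ ℚ, so this is the minimal polynomial.

Minimal polynomial: x² - 28x + 189


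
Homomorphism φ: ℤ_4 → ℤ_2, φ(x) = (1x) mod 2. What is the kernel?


Kernel = preimage of identity
ker(φ) = {x ∈ ℤ_4 : 1x ≡ 0 (mod 2)}. Since 2 | 4, φ is well-defined. The kernel is the cyclic subgroup ⟨2⟩ of ℤ_4 (order 2), i.e. {0, 2}

ker(φ) = {0, 2}


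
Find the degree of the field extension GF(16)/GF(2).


GF(16) = GF(2^4), so the extension degree is 4

[GF(16)/GF(2)] = 4


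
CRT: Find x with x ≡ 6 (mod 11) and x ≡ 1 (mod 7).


m₁ = 11, m₂ = 7, gcd = 1, so CRT applies. M = m₁·m₂ = 77
Let M₁ = M/m₁ = 7, M₂ = M/m₂ = 11
Find y₁ ≡ M₁⁻¹ (mod m₁): 7⁻¹ ≡ 8 (mod 11)
Find y₂ ≡ M₂⁻¹ (mod m₂): 11⁻¹ ≡ 2 (mod 7)
x = a₁·M₁·y₁ + a₂·M₂·y₂ = 6·7·8 + 1·11·2 = 358
Reduce mod 77: x ≡ 50
Check: 50 mod 11 = 6 ✓, 50 mod 7 = 1 ✓

x ≡ 50 (mod 77)


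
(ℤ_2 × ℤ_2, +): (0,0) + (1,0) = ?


Operation: componentwise addition mod (2, 2)
(0,0) + (1,0) = ((a₁+b₁) mod 2, (a₂+b₂) mod 2) with a = (0,0), b = (1,0)

(0,0) + (1,0) = (1,0)


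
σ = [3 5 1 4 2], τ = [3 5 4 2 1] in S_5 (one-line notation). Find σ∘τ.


σ∘τ: apply τ first, then σ
1 →τ 3 →σ 1
2 →τ 5 →σ 2
3 →τ 4 →σ 4
4 →τ 2 →σ 5
5 →τ 1 →σ 3

σ∘τ = [1 2 4 5 3]


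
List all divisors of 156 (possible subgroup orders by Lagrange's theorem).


Lagrange's theorem: |H| divides |G|
|G| = 156
Divisors of 156: 1, 2, 3, 4, 6, 12, 13, 26, 39, 52, 78, 156

Possible subgroup orders: {1, 2, 3, 4, 6, 12, 13, 26, 39, 52, 78, 156}


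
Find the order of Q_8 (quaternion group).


Q_8 = {±1, ±i, ±j, ±k}
|Q_8| = 8

|Q_8 (quaternion group)| = 8


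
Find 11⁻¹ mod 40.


Use the extended Euclidean algorithm to write 1 = 11·s + 40·t; then s mod 40 is the inverse.
Euclidean algorithm:
  11 = 0·40 + 11
  40 = 3·11 + 7
  11 = 1·7 + 4
  7 = 1·4 + 3
  4 = 1·3 + 1
  3 = 3·1 + 0
gcd(11,40) = 1
Back-substitution gives: 11·(11) + 40·(-3) = 1
So 11⁻¹ ≡ 11 ≡ 11 (mod 40)
Check: 11 × 11 = 121 ≡ 1 (mod 40) ✓

11⁻¹ ≡ 11 (mod 40)


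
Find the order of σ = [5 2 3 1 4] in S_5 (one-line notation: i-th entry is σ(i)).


Cycle decomposition: (1 5 4)
Cycle lengths: 3
Order = lcm(3) = 3

ord(σ) = 3


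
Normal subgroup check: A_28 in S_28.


H = A_28 in S_28
A_28 has index 2 in S_28, and every subgroup of index 2 is normal

Yes, normal subgroup


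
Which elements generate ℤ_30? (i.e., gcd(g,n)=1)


g generates ℤ_n iff gcd(g,n) = 1
Prime factors of 30: 2, 3, 5
Generators are g ∈ {1,...,29} not divisible by any of these primes.
Generators: {1, 7, 11, 13, 17, 19, 23, 29}
Number of generators = φ(30) = 8

Generators of ℤ_30 = {1, 7, 11, 13, 17, 19, 23, 29}


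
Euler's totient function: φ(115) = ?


Factor n: 115 = 5 × 23
φ(n) = n · ∏(1 - 1/p) over distinct primes p | n
φ(115) = 115 · (1 - 1/5) · (1 - 1/23) = 88

φ(115) = 88


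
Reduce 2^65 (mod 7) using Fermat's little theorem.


Fermat's little theorem: if p is prime and gcd(a,p)=1, then a^(p-1) ≡ 1 (mod p)
p = 7 is prime, gcd(2,7) = 1
Reduce exponent: 65 mod 6 = 5
So 2^65 ≡ 2^5 (mod 7)
2^5 mod 7 = 4

2^65 ≡ 4 (mod 7)


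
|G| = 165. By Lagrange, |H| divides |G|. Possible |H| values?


Lagrange's theorem: |H| divides |G|
|G| = 165
Divisors of 165: 1, 3, 5, 11, 15, 33, 55, 165

Possible subgroup orders: {1, 3, 5, 11, 15, 33, 55, 165}


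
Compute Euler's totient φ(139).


Factor n: 139 = 139
φ(n) = n · ∏(1 - 1/p) over distinct primes p | n
φ(139) = 139 · (1 - 1/139) = 138

φ(139) = 138


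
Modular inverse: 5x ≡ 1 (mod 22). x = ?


Use the extended Euclidean algorithm to write 1 = 5·s + 22·t; then s mod 22 is the inverse.
Euclidean algorithm:
  5 = 0·22 + 5
  22 = 4·5 + 2
  5 = 2·2 + 1
  2 = 2·1 + 0
gcd(5,22) = 1
Back-substitution gives: 5·(9) + 22·(-2) = 1
So 5⁻¹ ≡ 9 ≡ 9 (mod 22)
Check: 5 × 9 = 45 ≡ 1 (mod 22) ✓

5⁻¹ ≡ 9 (mod 22)


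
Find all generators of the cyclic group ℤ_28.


g generates ℤ_n iff gcd(g,n) = 1
Prime factors of 28: 2, 7
Generators are g ∈ {1,...,27} not divisible by any of these primes.
Generators: {1, 3, 5, 9, 11, 13, 15, 17, 19, 23, 25, 27}
Number of generators = φ(28) = 12

Generators of ℤ_28 = {1, 3, 5, 9, 11, 13, 15, 17, 19, 23, 25, 27}


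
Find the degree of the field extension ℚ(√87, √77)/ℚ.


[ℚ(√87,√77):ℚ] = [ℚ(√87,√77):ℚ(√87)]·[ℚ(√87):ℚ] = 2·2 = 4

[ℚ(√87, √77)/ℚ] = 4


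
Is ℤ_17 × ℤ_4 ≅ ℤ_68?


Comparing ℤ_17 × ℤ_4 and ℤ_68:
gcd(17,4) = 1, so ℤ_17 × ℤ_4 ≅ ℤ_68 (CRT)

Yes, ℤ_17 × ℤ_4 ≅ ℤ_68


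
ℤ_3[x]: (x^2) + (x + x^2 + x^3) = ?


Add coefficients mod 3:
x^0: 0 + 0 = 0 (mod 3)
x^1: 0 + 1 = 1 (mod 3)
x^2: 1 + 1 = 2 (mod 3)
x^3: 0 + 1 = 1 (mod 3)
Result: x + 2x^2 + x^3

f + g = x + 2x^2 + x^3


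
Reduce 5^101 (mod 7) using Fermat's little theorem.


Fermat's little theorem: if p is prime and gcd(a,p)=1, then a^(p-1) ≡ 1 (mod p)
p = 7 is prime, gcd(5,7) = 1
Reduce exponent: 101 mod 6 = 5
So 5^101 ≡ 5^5 (mod 7)
5^5 mod 7 = 3

5^101 ≡ 3 (mod 7)


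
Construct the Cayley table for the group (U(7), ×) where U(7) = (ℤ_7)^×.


Elements: {1, 2, 3, 4, 5, 6}
Operation: multiplication mod 7
Entry (a, b) = (a × b) mod 7

Cayley table:
  | 1 | 2 | 3 | 4 | 5 | 6
1 | 1 | 2 | 3 | 4 | 5 | 6
2 | 2 | 4 | 6 | 1 | 3 | 5
3 | 3 | 6 | 2 | 5 | 1 | 4
4 | 4 | 1 | 5 | 2 | 6 | 3
5 | 5 | 3 | 1 | 6 | 4 | 2
6 | 6 | 5 | 4 | 3 | 2 | 1


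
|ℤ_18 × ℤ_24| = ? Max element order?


|ℤ_18 × ℤ_24| = 18 × 24 = 432
Max element order = lcm(18,24) = 72
Cyclic? No (gcd=6)

|ℤ_18×ℤ_24| = 432, max element order = 72


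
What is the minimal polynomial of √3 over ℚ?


√3 satisfies x² - 3 = 0, irreducible over ℚ since 3 is squarefree

Minimal polynomial: x² - 3


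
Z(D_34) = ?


Z(G) = {g ∈ G | gx = xg for all x ∈ G}
For even n, Z(D_n) = {e, r^(n/2)}: the 180° rotation r^17 commutes with every reflection and rotation

Z(D_34) = {e, r^17}


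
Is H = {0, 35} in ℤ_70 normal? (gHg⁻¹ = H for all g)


H = {0, 35} in ℤ_70
ℤ_70 is abelian; every subgroup of an abelian group is normal

Yes, normal subgroup


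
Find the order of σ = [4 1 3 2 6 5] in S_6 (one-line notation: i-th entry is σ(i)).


Cycle decomposition: (1 4 2) (5 6)
Cycle lengths: 3, 2
Order = lcm(3, 2) = 6

ord(σ) = 6


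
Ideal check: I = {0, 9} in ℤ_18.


Check ideal conditions for I = {0, 9} in ℤ_18:
(1) I is an additive subgroup? Yes
(2) For r ∈ ℤ_18 and a ∈ I: r·a ∈ I? Yes

Yes, I is an ideal of ℤ_18


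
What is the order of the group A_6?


|A_n| = n!/2 (even permutations)
|A_6| = 6!/2 = 720/2 = 360

|A_6| = 360


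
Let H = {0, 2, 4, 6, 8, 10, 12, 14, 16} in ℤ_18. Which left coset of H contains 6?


6 + H = {6 + h (mod 18) : h ∈ H}
6+0=6, 6+2=8, 6+4=10, 6+6=12, 6+8=14, 6+10=16, 6+12=0, 6+14=2, 6+16=4
6 + H = {0, 2, 4, 6, 8, 10, 12, 14, 16} = 0 + H

6 + H = {0, 2, 4, 6, 8, 10, 12, 14, 16}


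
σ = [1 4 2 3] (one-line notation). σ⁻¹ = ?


To find σ⁻¹, swap domain and range:
σ(1) = 1 → σ⁻¹(1) = 1
σ(2) = 4 → σ⁻¹(4) = 2
σ(3) = 2 → σ⁻¹(2) = 3
σ(4) = 3 → σ⁻¹(3) = 4

σ⁻¹ = [1 3 4 2]


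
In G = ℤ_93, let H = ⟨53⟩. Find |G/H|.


|⟨53⟩| = n / gcd(53, 93) = 93 / 1 = 93
H is normal (ℤ_93 is abelian).
|G/H| = |G| / |H| = 93 / 93 = 1

|G/H| = 1


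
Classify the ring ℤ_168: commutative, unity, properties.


ℤ_168 is a commutative ring with unity 1; 168 = 2×84 is composite, so 2·84 ≡ 0 gives zero divisors (not an integral domain)
Commutative: Yes
Integral domain: No
Has unity: Yes

ℤ_168: Commutative=Yes, Unity=Yes


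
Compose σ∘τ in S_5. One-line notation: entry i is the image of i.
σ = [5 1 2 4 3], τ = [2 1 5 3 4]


σ∘τ: apply τ first, then σ
1 →τ 2 →σ 1
2 →τ 1 →σ 5
3 →τ 5 →σ 3
4 →τ 3 →σ 2
5 →τ 4 →σ 4

σ∘τ = [1 5 3 2 4]


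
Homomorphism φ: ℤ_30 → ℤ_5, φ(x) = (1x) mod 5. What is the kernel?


Kernel = preimage of identity
ker(φ) = {x ∈ ℤ_30 : 1x ≡ 0 (mod 5)}. Since 5 | 30, φ is well-defined. The kernel is the cyclic subgroup ⟨5⟩ of ℤ_30 (order 6), i.e. {0, 5, 10, 15, 20, 25}

ker(φ) = {0, 5, 10, 15, 20, 25}


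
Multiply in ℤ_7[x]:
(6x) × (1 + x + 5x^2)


Expand and collect like terms; reduce coefficients mod 7:
x^0: 0·1 = 0 ≡ 0 (mod 7)
x^1: 0·1 + 6·1 = 6 ≡ 6 (mod 7)
x^2: 0·5 + 6·1 = 6 ≡ 6 (mod 7)
x^3: 6·5 = 30 ≡ 2 (mod 7)
Result: 6x + 6x^2 + 2x^3

f · g = 6x + 6x^2 + 2x^3


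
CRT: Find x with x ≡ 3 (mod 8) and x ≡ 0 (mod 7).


m₁ = 8, m₂ = 7, gcd = 1, so CRT applies. M = m₁·m₂ = 56
Let M₁ = M/m₁ = 7, M₂ = M/m₂ = 8
Find y₁ ≡ M₁⁻¹ (mod m₁): 7⁻¹ ≡ 7 (mod 8)
Find y₂ ≡ M₂⁻¹ (mod m₂): 8⁻¹ ≡ 1 (mod 7)
x = a₁·M₁·y₁ + a₂·M₂·y₂ = 3·7·7 + 0·8·1 = 147
Reduce mod 56: x ≡ 35
Check: 35 mod 8 = 3 ✓, 35 mod 7 = 0 ✓

x ≡ 35 (mod 56)


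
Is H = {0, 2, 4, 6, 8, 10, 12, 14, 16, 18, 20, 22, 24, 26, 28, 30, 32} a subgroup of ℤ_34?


Subgroup test for H = {0, 2, 4, 6, 8, 10, 12, 14, 16, 18, 20, 22, 24, 26, 28, 30, 32} in (ℤ_34, +):
(1) 0 ∈ H? Yes
(2) Closure: for all a,b ∈ H, (a+b) mod 34 ∈ H? Yes
(3) Inverses: for all a ∈ H, -a mod 34 ∈ H? Yes

Yes, H is a subgroup of ℤ_34


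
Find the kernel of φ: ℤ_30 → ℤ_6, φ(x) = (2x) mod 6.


Kernel = preimage of identity
ker(φ) = {x ∈ ℤ_30 : 2x ≡ 0 (mod 6)}. Since 6 | 30, φ is well-defined. The kernel is the cyclic subgroup ⟨3⟩ of ℤ_30 (order 10), i.e. {0, 3, 6, 9, 12, 15, 18, 21, 24, 27}

ker(φ) = {0, 3, 6, 9, 12, 15, 18, 21, 24, 27}


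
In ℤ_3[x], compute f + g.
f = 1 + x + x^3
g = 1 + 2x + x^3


Add coefficients mod 3:
x^0: 1 + 1 = 2 (mod 3)
x^1: 1 + 2 = 0 (mod 3)
x^2: 0 + 0 = 0 (mod 3)
x^3: 1 + 1 = 2 (mod 3)
Result: 2 + 2x^3

f + g = 2 + 2x^3


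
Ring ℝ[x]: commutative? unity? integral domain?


Polynomial ring over ℝ (an integral domain) is a commutative integral domain with unity 1
Commutative: Yes
Integral domain: Yes
Has unity: Yes

ℝ[x]: Commutative=Yes, Unity=Yes


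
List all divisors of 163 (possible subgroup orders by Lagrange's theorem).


Lagrange's theorem: |H| divides |G|
|G| = 163
Divisors of 163: 1, 163

Possible subgroup orders: {1, 163}


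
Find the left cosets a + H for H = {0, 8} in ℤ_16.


H = {0, 8}, |H| = 2
Number of cosets = |G|/|H| = 16/2 = 8
0 + H = {0, 8}
1 + H = {1, 9}
2 + H = {2, 10}
3 + H = {3, 11}
4 + H = {4, 12}
5 + H = {5, 13}
6 + H = {6, 14}
7 + H = {7, 15}

Cosets: 0+H={0,8}; 1+H={1,9}; 2+H={2,10}; 3+H={3,11}; 4+H={4,12}; 5+H={5,13}; 6+H={6,14}; 7+H={7,15}


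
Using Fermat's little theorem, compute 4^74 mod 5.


Fermat's little theorem: if p is prime and gcd(a,p)=1, then a^(p-1) ≡ 1 (mod p)
p = 5 is prime, gcd(4,5) = 1
Reduce exponent: 74 mod 4 = 2
So 4^74 ≡ 4^2 (mod 5)
4^2 mod 5 = 1

4^74 ≡ 1 (mod 5)


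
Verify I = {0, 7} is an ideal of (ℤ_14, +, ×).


Check ideal conditions for I = {0, 7} in ℤ_14:
(1) I is an additive subgroup? Yes
(2) For r ∈ ℤ_14 and a ∈ I: r·a ∈ I? Yes

Yes, I is an ideal of ℤ_14


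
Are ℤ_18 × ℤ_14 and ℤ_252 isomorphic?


Comparing ℤ_18 × ℤ_14 and ℤ_252:
gcd(18,14) = 2 ≠ 1. Max element order in ℤ_18×ℤ_14 is lcm(18,14) = 126 < 252, so it has no element of order 252

No, ℤ_18 × ℤ_14 ≇ ℤ_252


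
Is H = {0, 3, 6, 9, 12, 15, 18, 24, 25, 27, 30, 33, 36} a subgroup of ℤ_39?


Subgroup test for H = {0, 3, 6, 9, 12, 15, 18, 24, 25, 27, 30, 33, 36} in (ℤ_39, +):
(1) 0 ∈ H? Yes
(2) Closure: for all a,b ∈ H, (a+b) mod 39 ∈ H? No  [counterexample: 3 + 18 = 21 ∉ H]
(3) Inverses: for all a ∈ H, -a mod 39 ∈ H? No

No, H is not a subgroup of ℤ_39


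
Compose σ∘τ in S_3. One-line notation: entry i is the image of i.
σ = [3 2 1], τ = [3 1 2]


σ∘τ: apply τ first, then σ
1 →τ 3 →σ 1
2 →τ 1 →σ 3
3 →τ 2 →σ 2

σ∘τ = [1 3 2]


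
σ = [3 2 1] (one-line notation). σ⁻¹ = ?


To find σ⁻¹, swap domain and range:
σ(1) = 3 → σ⁻¹(3) = 1
σ(2) = 2 → σ⁻¹(2) = 2
σ(3) = 1 → σ⁻¹(1) = 3

σ⁻¹ = [3 2 1]


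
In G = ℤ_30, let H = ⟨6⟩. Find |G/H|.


|⟨6⟩| = n / gcd(6, 30) = 30 / 6 = 5
H is normal (ℤ_30 is abelian).
|G/H| = |G| / |H| = 30 / 5 = 6

|G/H| = 6


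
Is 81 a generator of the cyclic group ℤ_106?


g generates ℤ_n iff gcd(g, n) = 1
gcd(81, 106) = 1
Since gcd = 1, 81 is a generator.

Yes, 81 generates ℤ_106


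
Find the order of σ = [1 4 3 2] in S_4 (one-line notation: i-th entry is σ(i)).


Cycle decomposition: (2 4)
Cycle lengths: 2
Order = lcm(2) = 2

ord(σ) = 2


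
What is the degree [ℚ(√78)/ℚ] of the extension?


√78 has minimal polynomial x² - 78 (irreducible over ℚ since 78 is squarefree)

[ℚ(√78)/ℚ] = 2


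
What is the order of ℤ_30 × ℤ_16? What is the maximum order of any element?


|ℤ_30 × ℤ_16| = 30 × 16 = 480
Max element order = lcm(30,16) = 240
Cyclic? No (gcd=2)

|ℤ_30×ℤ_16| = 480, max element order = 240


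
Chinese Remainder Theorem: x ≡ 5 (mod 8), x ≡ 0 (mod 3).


m₁ = 8, m₂ = 3, gcd = 1, so CRT applies. M = m₁·m₂ = 24
Let M₁ = M/m₁ = 3, M₂ = M/m₂ = 8
Find y₁ ≡ M₁⁻¹ (mod m₁): 3⁻¹ ≡ 3 (mod 8)
Find y₂ ≡ M₂⁻¹ (mod m₂): 8⁻¹ ≡ 2 (mod 3)
x = a₁·M₁·y₁ + a₂·M₂·y₂ = 5·3·3 + 0·8·2 = 45
Reduce mod 24: x ≡ 21
Check: 21 mod 8 = 5 ✓, 21 mod 3 = 0 ✓

x ≡ 21 (mod 24)


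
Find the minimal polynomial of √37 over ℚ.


√37 satisfies x² - 37 = 0, irreducible over ℚ since 37 is squarefree

Minimal polynomial: x² - 37


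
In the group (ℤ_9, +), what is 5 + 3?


Operation: addition mod 9
5 + 3 = (a + b) mod 9 with a = 5, b = 3

5 + 3 = 8


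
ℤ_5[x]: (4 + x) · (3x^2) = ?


Expand and collect like terms; reduce coefficients mod 5:
x^0: 4·0 = 0 ≡ 0 (mod 5)
x^1: 4·0 + 1·0 = 0 ≡ 0 (mod 5)
x^2: 4·3 + 1·0 = 12 ≡ 2 (mod 5)
x^3: 1·3 = 3 ≡ 3 (mod 5)
Result: 2x^2 + 3x^3

f · g = 2x^2 + 3x^3


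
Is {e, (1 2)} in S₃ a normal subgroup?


H = {e, (1 2)} in S₃
(1 3)(1 2)(1 3)⁻¹ = (2 3) ∉ {e, (1 2)}, so it is not normal

No, not a normal subgroup


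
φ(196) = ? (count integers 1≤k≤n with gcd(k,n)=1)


Factor n: 196 = 2^2 × 7^2
φ(n) = n · ∏(1 - 1/p) over distinct primes p | n
φ(196) = 196 · (1 - 1/2) · (1 - 1/7) = 84

φ(196) = 84


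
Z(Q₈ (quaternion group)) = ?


Z(G) = {g ∈ G | gx = xg for all x ∈ G}
In Q₈ = {±1, ±i, ±j, ±k}, only ±1 commute with every element

Z(Q₈ (quaternion group)) = {1, -1}


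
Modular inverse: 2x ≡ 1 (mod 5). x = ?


Use the extended Euclidean algorithm to write 1 = 2·s + 5·t; then s mod 5 is the inverse.
Euclidean algorithm:
  2 = 0·5 + 2
  5 = 2·2 + 1
  2 = 2·1 + 0
gcd(2,5) = 1
Back-substitution gives: 2·(-2) + 5·(1) = 1
So 2⁻¹ ≡ -2 ≡ 3 (mod 5)
Check: 2 × 3 = 6 ≡ 1 (mod 5) ✓

2⁻¹ ≡ 3 (mod 5)


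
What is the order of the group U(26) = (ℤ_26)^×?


U(n) is the group of units mod n; |U(n)| = φ(n)
|U(26)| = φ(26) = 12

|U(26) = (ℤ_26)^×| = 12


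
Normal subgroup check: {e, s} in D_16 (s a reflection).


H = {e, s} in D_16 (s a reflection)
r·s·r⁻¹ = sr⁻² ≠ s for n ≥ 3, so {e, s} is not closed under conjugation

No, not a normal subgroup


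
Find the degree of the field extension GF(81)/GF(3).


GF(81) = GF(3^4), so the extension degree is 4

[GF(81)/GF(3)] = 4


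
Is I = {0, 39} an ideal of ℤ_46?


Check ideal conditions for I = {0, 39} in ℤ_46:
(1) I is an additive subgroup? No
(2) For r ∈ ℤ_46 and a ∈ I: r·a ∈ I? No  [counterexample: r=2, a=39, r·a mod 46 = 32 ∉ I]

No, I is not an ideal of ℤ_46


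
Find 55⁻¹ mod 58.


Use the extended Euclidean algorithm to write 1 = 55·s + 58·t; then s mod 58 is the inverse.
Euclidean algorithm:
  55 = 0·58 + 55
  58 = 1·55 + 3
  55 = 18·3 + 1
  3 = 3·1 + 0
gcd(55,58) = 1
Back-substitution gives: 55·(19) + 58·(-18) = 1
So 55⁻¹ ≡ 19 ≡ 19 (mod 58)
Check: 55 × 19 = 1045 ≡ 1 (mod 58) ✓

55⁻¹ ≡ 19 (mod 58)


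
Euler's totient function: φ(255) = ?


Factor n: 255 = 3 × 5 × 17
φ(n) = n · ∏(1 - 1/p) over distinct primes p | n
φ(255) = 255 · (1 - 1/3) · (1 - 1/5) · (1 - 1/17) = 128

φ(255) = 128


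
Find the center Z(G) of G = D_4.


Z(G) = {g ∈ G | gx = xg for all x ∈ G}
For even n, Z(D_n) = {e, r^(n/2)}: the 180° rotation r^2 commutes with every reflection and rotation

Z(D_4) = {e, r^2}


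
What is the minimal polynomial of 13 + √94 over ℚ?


Let α = 13 + √94. Then α - 13 = √94, so (α - 13)² = 94, giving α² - 26α + 75 = 0. Degree 2 and α ∉ ℚ, so this is the minimal polynomial.

Minimal polynomial: x² - 26x + 75


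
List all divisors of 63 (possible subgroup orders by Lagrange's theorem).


Lagrange's theorem: |H| divides |G|
|G| = 63
Divisors of 63: 1, 3, 7, 9, 21, 63

Possible subgroup orders: {1, 3, 7, 9, 21, 63}


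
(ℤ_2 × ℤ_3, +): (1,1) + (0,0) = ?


Operation: componentwise addition mod (2, 3)
(1,1) + (0,0) = ((a₁+b₁) mod 2, (a₂+b₂) mod 3) with a = (1,1), b = (0,0)

(1,1) + (0,0) = (1,1)


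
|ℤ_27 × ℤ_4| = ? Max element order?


|ℤ_27 × ℤ_4| = 27 × 4 = 108
Max element order = lcm(27,4) = 108
Cyclic? Yes (gcd=1)

|ℤ_27×ℤ_4| = 108, max element order = 108


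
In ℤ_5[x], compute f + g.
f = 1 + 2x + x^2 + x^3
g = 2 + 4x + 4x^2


Add coefficients mod 5:
x^0: 1 + 2 = 3 (mod 5)
x^1: 2 + 4 = 1 (mod 5)
x^2: 1 + 4 = 0 (mod 5)
x^3: 1 + 0 = 1 (mod 5)
Result: 3 + x + x^3

f + g = 3 + x + x^3


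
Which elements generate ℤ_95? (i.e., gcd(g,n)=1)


g generates ℤ_n iff gcd(g,n) = 1
Prime factors of 95: 5, 19
Generators are g ∈ {1,...,94} not divisible by any of these primes.
Generators: {1, 2, 3, 4, 6, 7, 8, 9, 11, 12, 13, 14, 16, 17, 18, 21, 22, 23, 24, 26, 27, 28, 29, 31, 32, 33, 34, 36, 37, 39, 41, 42, 43, 44, 46, 47, 48, 49, 51, 52, 53, 54, 56, 58, 59, 61, 62, 63, 64, 66, 67, 68, 69, 71, 72, 73, 74, 77, 78, 79, 81, 82, 83, 84, 86, 87, 88, 89, 91, 92, 93, 94}
Number of generators = φ(95) = 72

Generators of ℤ_95 = {1, 2, 3, 4, 6, 7, 8, 9, 11, 12, 13, 14, 16, 17, 18, 21, 22, 23, 24, 26, 27, 28, 29, 31, 32, 33, 34, 36, 37, 39, 41, 42, 43, 44, 46, 47, 48, 49, 51, 52, 53, 54, 56, 58, 59, 61, 62, 63, 64, 66, 67, 68, 69, 71, 72, 73, 74, 77, 78, 79, 81, 82, 83, 84, 86, 87, 88, 89, 91, 92, 93, 94}


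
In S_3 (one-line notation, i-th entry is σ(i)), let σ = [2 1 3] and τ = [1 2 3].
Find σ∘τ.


σ∘τ: apply τ first, then σ
1 →τ 1 →σ 2
2 →τ 2 →σ 1
3 →τ 3 →σ 3

σ∘τ = [2 1 3]


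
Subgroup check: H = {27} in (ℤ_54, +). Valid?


Subgroup test for H = {27} in (ℤ_54, +):
(1) 0 ∈ H? No
(2) Closure: for all a,b ∈ H, (a+b) mod 54 ∈ H? No  [counterexample: 27 + 27 = 0 ∉ H]
(3) Inverses: for all a ∈ H, -a mod 54 ∈ H? Yes

No, H is not a subgroup of ℤ_54


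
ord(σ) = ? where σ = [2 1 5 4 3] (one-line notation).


Cycle decomposition: (1 2) (3 5)
Cycle lengths: 2, 2
Order = lcm(2, 2) = 2

ord(σ) = 2


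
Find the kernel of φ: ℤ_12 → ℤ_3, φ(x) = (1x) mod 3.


Kernel = preimage of identity
ker(φ) = {x ∈ ℤ_12 : 1x ≡ 0 (mod 3)}. Since 3 | 12, φ is well-defined. The kernel is the cyclic subgroup ⟨3⟩ of ℤ_12 (order 4), i.e. {0, 3, 6, 9}

ker(φ) = {0, 3, 6, 9}


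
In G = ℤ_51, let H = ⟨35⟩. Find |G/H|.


|⟨35⟩| = n / gcd(35, 51) = 51 / 1 = 51
H is normal (ℤ_51 is abelian).
|G/H| = |G| / |H| = 51 / 51 = 1

|G/H| = 1


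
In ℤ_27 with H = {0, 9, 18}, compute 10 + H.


10 + H = {10 + h (mod 27) : h ∈ H}
10+0=10, 10+9=19, 10+18=1
10 + H = {1, 10, 19} = 1 + H

10 + H = {1, 10, 19}


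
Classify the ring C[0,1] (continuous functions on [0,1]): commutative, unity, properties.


pointwise +,× is commutative with unity (constant 1); but bump functions with disjoint support multiply to 0 — zero divisors, so not an integral domain
Commutative: Yes
Integral domain: No
Has unity: Yes

C[0,1] (continuous functions on [0,1]): Commutative=Yes, Unity=Yes


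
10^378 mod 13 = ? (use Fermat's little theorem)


Fermat's little theorem: if p is prime and gcd(a,p)=1, then a^(p-1) ≡ 1 (mod p)
p = 13 is prime, gcd(10,13) = 1
Reduce exponent: 378 mod 12 = 6
So 10^378 ≡ 10^6 (mod 13)
10^6 mod 13 = 1

10^378 ≡ 1 (mod 13)
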